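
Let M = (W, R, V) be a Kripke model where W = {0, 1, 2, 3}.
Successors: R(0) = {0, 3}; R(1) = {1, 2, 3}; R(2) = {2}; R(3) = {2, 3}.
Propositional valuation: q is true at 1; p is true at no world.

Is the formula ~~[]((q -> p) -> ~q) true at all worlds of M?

Let φ = ~~[]((q -> p) -> ~q). Evaluate φ at each world:
  0 (successors {0, 3}): φ is true.
  1 (successors {1, 2, 3}): φ is true.
  2 (successors {2}): φ is true.
  3 (successors {2, 3}): φ is true.
For instance, at 1:
  At 1: ~[]((q -> p) -> ~q) is false, so ~~[]((q -> p) -> ~q) is true.
    At 1: []((q -> p) -> ~q) is true, so ~[]((q -> p) -> ~q) is false.
      At 1: []((q -> p) -> ~q) requires (q -> p) -> ~q at every successor {1, 2, 3}.
        At 1: (q -> p) -> ~q is true.
        At 2: (q -> p) -> ~q is true.
        At 3: (q -> p) -> ~q is true.
      So []((q -> p) -> ~q) is true at 1.

Yes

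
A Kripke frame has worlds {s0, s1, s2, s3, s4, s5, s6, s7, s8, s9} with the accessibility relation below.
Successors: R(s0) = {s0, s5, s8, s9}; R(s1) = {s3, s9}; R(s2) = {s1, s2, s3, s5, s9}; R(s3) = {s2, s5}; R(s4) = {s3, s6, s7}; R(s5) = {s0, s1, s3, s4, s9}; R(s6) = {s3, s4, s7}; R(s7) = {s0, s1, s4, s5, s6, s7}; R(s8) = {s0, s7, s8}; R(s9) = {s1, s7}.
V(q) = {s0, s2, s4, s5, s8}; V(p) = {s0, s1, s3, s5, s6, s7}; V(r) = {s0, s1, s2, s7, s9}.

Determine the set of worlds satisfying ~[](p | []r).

s0, s2, s3, s5, s6, s7, s8

Let φ = ~[](p | []r). Evaluate φ at each world:
  s0 (successors {s0, s5, s8, s9}): φ is true.
  s1 (successors {s3, s9}): φ is false.
  s2 (successors {s1, s2, s3, s5, s9}): φ is true.
  s3 (successors {s2, s5}): φ is true.
  s4 (successors {s3, s6, s7}): φ is false.
  s5 (successors {s0, s1, s3, s4, s9}): φ is true.
  s6 (successors {s3, s4, s7}): φ is true.
  s7 (successors {s0, s1, s4, s5, s6, s7}): φ is true.
  s8 (successors {s0, s7, s8}): φ is true.
  s9 (successors {s1, s7}): φ is false.
For instance, at s5:
  At s5: [](p | []r) is false, so ~[](p | []r) is true.
    At s5: [](p | []r) requires p | []r at every successor {s0, s1, s3, s4, s9}.
      p | []r fails at s4, so [](p | []r) is false at s5.
Satisfying worlds: {s0, s2, s3, s5, s6, s7, s8}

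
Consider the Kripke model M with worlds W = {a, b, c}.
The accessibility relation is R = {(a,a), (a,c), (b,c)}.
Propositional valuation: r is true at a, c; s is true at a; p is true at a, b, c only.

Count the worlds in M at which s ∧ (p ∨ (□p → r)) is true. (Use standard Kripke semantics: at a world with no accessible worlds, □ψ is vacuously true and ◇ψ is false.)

1

Let φ = s ∧ (p ∨ (□p → r)). Evaluate φ at each world:
  a (successors {a, c}): φ is true.
  b (successors {c}): φ is false.
  c (successors ∅): φ is false.
For instance, at b:
  At b: s is false, p ∨ (□p → r) is true, so s ∧ (p ∨ (□p → r)) is false.
    At b: p is true, □p → r is false, so p ∨ (□p → r) is true.
      At b: □p is true, r is false, so □p → r is false.
Satisfying worlds: {a}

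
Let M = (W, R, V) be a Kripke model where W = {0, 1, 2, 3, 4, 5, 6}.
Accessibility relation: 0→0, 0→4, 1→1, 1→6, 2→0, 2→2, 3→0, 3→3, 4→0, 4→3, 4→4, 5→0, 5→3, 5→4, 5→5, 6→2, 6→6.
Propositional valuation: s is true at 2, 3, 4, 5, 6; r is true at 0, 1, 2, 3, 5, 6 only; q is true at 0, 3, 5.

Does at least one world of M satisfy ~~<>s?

Let φ = ~~<>s. Evaluate φ at each world:
  0 (successors {0, 4}): φ is true.
  1 (successors {1, 6}): φ is true.
  2 (successors {0, 2}): φ is true.
  3 (successors {0, 3}): φ is true.
  4 (successors {0, 3, 4}): φ is true.
  5 (successors {0, 3, 4, 5}): φ is true.
  6 (successors {2, 6}): φ is true.
Detail at 0 (witness):
  At 0: ~<>s is false, so ~~<>s is true.
    At 0: <>s is true, so ~<>s is false.
      At 0: <>s requires s at some successor in {0, 4}.
        s holds at 4, so <>s is true at 0.

Yes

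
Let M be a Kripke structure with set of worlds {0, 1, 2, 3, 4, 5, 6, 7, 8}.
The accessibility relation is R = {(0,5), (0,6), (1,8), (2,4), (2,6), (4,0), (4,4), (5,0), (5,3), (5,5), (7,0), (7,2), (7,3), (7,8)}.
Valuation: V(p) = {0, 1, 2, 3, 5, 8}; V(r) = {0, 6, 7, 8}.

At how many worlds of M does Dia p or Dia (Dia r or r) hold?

6

Let φ = Dia p or Dia (Dia r or r). Evaluate φ at each world:
  0 (successors {5, 6}): φ is true.
  1 (successors {8}): φ is true.
  2 (successors {4, 6}): φ is true.
  3 (successors ∅): φ is false.
  4 (successors {0, 4}): φ is true.
  5 (successors {0, 3, 5}): φ is true.
  6 (successors ∅): φ is false.
  7 (successors {0, 2, 3, 8}): φ is true.
  8 (successors ∅): φ is false.
For instance, at 5:
  At 5: Dia p is true, Dia (Dia r or r) is true, so Dia p or Dia (Dia r or r) is true.
    At 5: Dia p requires p at some successor in {0, 3, 5}.
      p holds at 0, so Dia p is true at 5.
    At 5: Dia (Dia r or r) requires Dia r or r at some successor in {0, 3, 5}.
      Dia r or r holds at 0, so Dia (Dia r or r) is true at 5.
Satisfying worlds: {0, 1, 2, 4, 5, 7}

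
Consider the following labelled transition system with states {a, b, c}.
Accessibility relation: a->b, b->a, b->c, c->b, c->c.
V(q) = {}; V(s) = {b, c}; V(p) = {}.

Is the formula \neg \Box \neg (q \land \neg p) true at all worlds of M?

No

Let φ = \neg \Box \neg (q \land \neg p). Evaluate φ at each world:
  a (successors {b}): φ is false.
  b (successors {a, c}): φ is false.
  c (successors {b, c}): φ is false.
Detail at a (counterexample):
  At a: \Box \neg (q \land \neg p) is true, so \neg \Box \neg (q \land \neg p) is false.
    At a: \Box \neg (q \land \neg p) requires \neg (q \land \neg p) at every successor {b}.
      At b: \neg (q \land \neg p) is true.
    So \Box \neg (q \land \neg p) is true at a.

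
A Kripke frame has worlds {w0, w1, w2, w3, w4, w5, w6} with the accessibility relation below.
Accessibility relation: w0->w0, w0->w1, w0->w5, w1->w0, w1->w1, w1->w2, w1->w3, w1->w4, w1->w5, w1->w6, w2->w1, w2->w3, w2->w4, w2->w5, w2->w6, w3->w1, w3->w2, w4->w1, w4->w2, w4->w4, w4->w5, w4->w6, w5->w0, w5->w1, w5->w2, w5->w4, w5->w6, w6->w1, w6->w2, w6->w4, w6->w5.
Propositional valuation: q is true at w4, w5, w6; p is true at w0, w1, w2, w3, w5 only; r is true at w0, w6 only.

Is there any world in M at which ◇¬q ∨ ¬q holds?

Yes

Let φ = ◇¬q ∨ ¬q. Evaluate φ at each world:
  w0 (successors {w0, w1, w5}): φ is true.
  w1 (successors {w0, w1, w2, w3, w4, w5, w6}): φ is true.
  w2 (successors {w1, w3, w4, w5, w6}): φ is true.
  w3 (successors {w1, w2}): φ is true.
  w4 (successors {w1, w2, w4, w5, w6}): φ is true.
  w5 (successors {w0, w1, w2, w4, w6}): φ is true.
  w6 (successors {w1, w2, w4, w5}): φ is true.
Detail at w0 (witness):
  At w0: ◇¬q is true, ¬q is true, so ◇¬q ∨ ¬q is true.
    At w0: ◇¬q requires ¬q at some successor in {w0, w1, w5}.
      ¬q holds at w0, so ◇¬q is true at w0.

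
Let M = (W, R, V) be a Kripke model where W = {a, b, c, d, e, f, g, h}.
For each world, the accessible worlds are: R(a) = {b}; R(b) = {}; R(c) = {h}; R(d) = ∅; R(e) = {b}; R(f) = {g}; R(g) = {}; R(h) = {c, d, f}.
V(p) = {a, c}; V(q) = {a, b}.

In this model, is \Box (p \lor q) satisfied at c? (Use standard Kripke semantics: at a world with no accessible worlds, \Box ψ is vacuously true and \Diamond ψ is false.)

No

At c: \Box (p \lor q) requires p \lor q at every successor {h}.
  p \lor q fails at h, so \Box (p \lor q) is false at c.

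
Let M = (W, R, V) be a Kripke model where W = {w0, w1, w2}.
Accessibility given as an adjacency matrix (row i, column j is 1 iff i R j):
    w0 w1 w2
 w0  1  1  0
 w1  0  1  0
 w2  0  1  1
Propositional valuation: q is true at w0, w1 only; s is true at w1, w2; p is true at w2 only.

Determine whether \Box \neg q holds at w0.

At w0: \Box \neg q requires \neg q at every successor {w0, w1}.
  \neg q fails at w0, so \Box \neg q is false at w0.

No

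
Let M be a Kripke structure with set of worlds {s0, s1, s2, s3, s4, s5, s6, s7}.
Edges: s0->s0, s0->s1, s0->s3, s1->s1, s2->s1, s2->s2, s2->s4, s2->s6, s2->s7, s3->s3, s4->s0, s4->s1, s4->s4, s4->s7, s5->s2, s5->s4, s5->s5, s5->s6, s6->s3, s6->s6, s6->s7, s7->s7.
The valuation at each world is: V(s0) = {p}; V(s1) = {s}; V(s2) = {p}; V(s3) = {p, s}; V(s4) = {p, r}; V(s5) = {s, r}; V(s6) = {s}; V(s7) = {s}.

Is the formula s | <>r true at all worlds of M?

No

Let φ = s | <>r. Evaluate φ at each world:
  s0 (successors {s0, s1, s3}): φ is false.
  s1 (successors {s1}): φ is true.
  s2 (successors {s1, s2, s4, s6, s7}): φ is true.
  s3 (successors {s3}): φ is true.
  s4 (successors {s0, s1, s4, s7}): φ is true.
  s5 (successors {s2, s4, s5, s6}): φ is true.
  s6 (successors {s3, s6, s7}): φ is true.
  s7 (successors {s7}): φ is true.
Detail at s0 (counterexample):
  At s0: s is false, <>r is false, so s | <>r is false.
    At s0: <>r requires r at some successor in {s0, s1, s3}.
      At s0: r is false.
      At s1: r is false.
      At s3: r is false.
    So <>r is false at s0.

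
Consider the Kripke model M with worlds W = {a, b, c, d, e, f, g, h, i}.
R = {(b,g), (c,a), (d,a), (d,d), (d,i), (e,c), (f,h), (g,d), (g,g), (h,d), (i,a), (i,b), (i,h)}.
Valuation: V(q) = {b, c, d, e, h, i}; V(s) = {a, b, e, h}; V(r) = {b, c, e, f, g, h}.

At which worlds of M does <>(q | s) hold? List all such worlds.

Recall that <>ψ holds at a world iff ψ holds at some accessible world.
Let φ = <>(q | s). Evaluate φ at each world:
  a (successors ∅): φ is false.
  b (successors {g}): φ is false.
  c (successors {a}): φ is true.
  d (successors {a, d, i}): φ is true.
  e (successors {c}): φ is true.
  f (successors {h}): φ is true.
  g (successors {d, g}): φ is true.
  h (successors {d}): φ is true.
  i (successors {a, b, h}): φ is true.
For instance, at d:
  At d: <>(q | s) requires q | s at some successor in {a, d, i}.
    q | s holds at a, so <>(q | s) is true at d.
Satisfying worlds: {c, d, e, f, g, h, i}

c, d, e, f, g, h, i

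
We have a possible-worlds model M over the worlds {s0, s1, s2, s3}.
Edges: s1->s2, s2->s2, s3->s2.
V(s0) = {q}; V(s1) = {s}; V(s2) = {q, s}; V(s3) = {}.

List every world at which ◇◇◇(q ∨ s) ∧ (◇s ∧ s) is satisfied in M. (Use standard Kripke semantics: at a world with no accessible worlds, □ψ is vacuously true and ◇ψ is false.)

Let φ = ◇◇◇(q ∨ s) ∧ (◇s ∧ s). Evaluate φ at each world:
  s0 (successors ∅): φ is false.
  s1 (successors {s2}): φ is true.
  s2 (successors {s2}): φ is true.
  s3 (successors {s2}): φ is false.
For instance, at s1:
  At s1: ◇◇◇(q ∨ s) is true, ◇s ∧ s is true, so ◇◇◇(q ∨ s) ∧ (◇s ∧ s) is true.
    At s1: ◇◇◇(q ∨ s) requires ◇◇(q ∨ s) at some successor in {s2}.
      ◇◇(q ∨ s) holds at s2, so ◇◇◇(q ∨ s) is true at s1.
    At s1: ◇s is true, s is true, so ◇s ∧ s is true.
      At s1: ◇s requires s at some successor in {s2}.
        s holds at s2, so ◇s is true at s1.
Satisfying worlds: {s1, s2}

s1, s2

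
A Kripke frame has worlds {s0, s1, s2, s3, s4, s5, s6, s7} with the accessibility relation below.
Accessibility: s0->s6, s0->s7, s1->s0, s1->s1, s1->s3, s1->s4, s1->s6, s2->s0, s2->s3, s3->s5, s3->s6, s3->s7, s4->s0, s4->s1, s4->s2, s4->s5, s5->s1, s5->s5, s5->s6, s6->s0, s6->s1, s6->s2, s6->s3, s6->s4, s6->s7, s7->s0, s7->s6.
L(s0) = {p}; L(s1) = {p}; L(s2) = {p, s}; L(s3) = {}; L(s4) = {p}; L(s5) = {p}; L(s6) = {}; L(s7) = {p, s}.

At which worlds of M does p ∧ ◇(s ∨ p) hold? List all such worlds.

s0, s1, s2, s4, s5, s7

Let φ = p ∧ ◇(s ∨ p). Evaluate φ at each world:
  s0 (successors {s6, s7}): φ is true.
  s1 (successors {s0, s1, s3, s4, s6}): φ is true.
  s2 (successors {s0, s3}): φ is true.
  s3 (successors {s5, s6, s7}): φ is false.
  s4 (successors {s0, s1, s2, s5}): φ is true.
  s5 (successors {s1, s5, s6}): φ is true.
  s6 (successors {s0, s1, s2, s3, s4, s7}): φ is false.
  s7 (successors {s0, s6}): φ is true.
For instance, at s7:
  At s7: p is true, ◇(s ∨ p) is true, so p ∧ ◇(s ∨ p) is true.
    At s7: ◇(s ∨ p) requires s ∨ p at some successor in {s0, s6}.
      s ∨ p holds at s0, so ◇(s ∨ p) is true at s7.
Satisfying worlds: {s0, s1, s2, s4, s5, s7}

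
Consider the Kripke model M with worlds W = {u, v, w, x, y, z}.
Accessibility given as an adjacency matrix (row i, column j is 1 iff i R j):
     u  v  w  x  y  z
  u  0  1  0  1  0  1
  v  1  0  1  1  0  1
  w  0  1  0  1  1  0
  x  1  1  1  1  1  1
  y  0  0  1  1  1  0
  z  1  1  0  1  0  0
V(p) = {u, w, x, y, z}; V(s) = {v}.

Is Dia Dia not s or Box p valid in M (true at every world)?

Yes

Let φ = Dia Dia not s or Box p. Evaluate φ at each world:
  u (successors {v, x, z}): φ is true.
  v (successors {u, w, x, z}): φ is true.
  w (successors {v, x, y}): φ is true.
  x (successors {u, v, w, x, y, z}): φ is true.
  y (successors {w, x, y}): φ is true.
  z (successors {u, v, x}): φ is true.
For instance, at y:
  At y: Dia Dia not s is true, Box p is true, so Dia Dia not s or Box p is true.
    At y: Dia Dia not s requires Dia not s at some successor in {w, x, y}.
      Dia not s holds at w, so Dia Dia not s is true at y.
    At y: Box p requires p at every successor {w, x, y}.
      At w: p is true.
      At x: p is true.
      At y: p is true.
    So Box p is true at y.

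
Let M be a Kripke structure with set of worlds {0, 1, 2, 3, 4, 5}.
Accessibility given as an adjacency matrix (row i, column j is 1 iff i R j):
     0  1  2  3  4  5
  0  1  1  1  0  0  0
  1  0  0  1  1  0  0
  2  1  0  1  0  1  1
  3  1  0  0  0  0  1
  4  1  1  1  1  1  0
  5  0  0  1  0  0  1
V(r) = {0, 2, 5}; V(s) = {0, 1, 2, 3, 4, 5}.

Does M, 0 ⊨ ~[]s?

No

Recall that []ψ holds at a world iff ψ holds at every accessible world, and <>ψ holds iff ψ holds at some accessible world.
At 0: []s is true, so ~[]s is false.
  At 0: []s requires s at every successor {0, 1, 2}.
    At 0: s is true.
    At 1: s is true.
    At 2: s is true.
  So []s is true at 0.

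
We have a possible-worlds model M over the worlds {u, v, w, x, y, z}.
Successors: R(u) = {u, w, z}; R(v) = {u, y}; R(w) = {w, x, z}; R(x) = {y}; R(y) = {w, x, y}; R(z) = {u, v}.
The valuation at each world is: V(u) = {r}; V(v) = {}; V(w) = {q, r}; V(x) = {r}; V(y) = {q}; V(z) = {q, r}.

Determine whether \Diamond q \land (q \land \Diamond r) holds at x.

Recall that \Diamond ψ holds at a world iff ψ holds at some accessible world.
At x: \Diamond q is true, q \land \Diamond r is false, so \Diamond q \land (q \land \Diamond r) is false.
  At x: \Diamond q requires q at some successor in {y}.
    q holds at y, so \Diamond q is true at x.
  At x: q is false, \Diamond r is false, so q \land \Diamond r is false.
    At x: \Diamond r requires r at some successor in {y}.
      At y: r is false.
    So \Diamond r is false at x.

No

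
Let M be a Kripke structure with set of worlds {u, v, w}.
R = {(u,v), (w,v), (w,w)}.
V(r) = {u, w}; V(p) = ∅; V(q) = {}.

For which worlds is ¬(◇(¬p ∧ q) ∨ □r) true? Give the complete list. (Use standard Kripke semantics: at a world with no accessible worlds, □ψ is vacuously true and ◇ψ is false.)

u, w

Let φ = ¬(◇(¬p ∧ q) ∨ □r). Evaluate φ at each world:
  u (successors {v}): φ is true.
  v (successors ∅): φ is false.
  w (successors {v, w}): φ is true.
For instance, at u:
  At u: ◇(¬p ∧ q) ∨ □r is false, so ¬(◇(¬p ∧ q) ∨ □r) is true.
    At u: ◇(¬p ∧ q) is false, □r is false, so ◇(¬p ∧ q) ∨ □r is false.
      At u: ◇(¬p ∧ q) requires ¬p ∧ q at some successor in {v}.
        At v: ¬p ∧ q is false.
      So ◇(¬p ∧ q) is false at u.
      At u: □r requires r at every successor {v}.
        r fails at v, so □r is false at u.
Satisfying worlds: {u, w}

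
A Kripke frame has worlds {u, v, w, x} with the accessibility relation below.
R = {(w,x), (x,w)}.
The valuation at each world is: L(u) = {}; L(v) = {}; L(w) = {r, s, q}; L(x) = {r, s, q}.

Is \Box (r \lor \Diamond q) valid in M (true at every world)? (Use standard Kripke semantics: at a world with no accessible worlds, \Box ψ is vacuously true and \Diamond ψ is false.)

Let φ = \Box (r \lor \Diamond q). Evaluate φ at each world:
  u (successors ∅): φ is true.
  v (successors ∅): φ is true.
  w (successors {x}): φ is true.
  x (successors {w}): φ is true.
For instance, at w:
  At w: \Box (r \lor \Diamond q) requires r \lor \Diamond q at every successor {x}.
      At x: r is true, \Diamond q is true, so r \lor \Diamond q is true.
  So \Box (r \lor \Diamond q) is true at w.

Yes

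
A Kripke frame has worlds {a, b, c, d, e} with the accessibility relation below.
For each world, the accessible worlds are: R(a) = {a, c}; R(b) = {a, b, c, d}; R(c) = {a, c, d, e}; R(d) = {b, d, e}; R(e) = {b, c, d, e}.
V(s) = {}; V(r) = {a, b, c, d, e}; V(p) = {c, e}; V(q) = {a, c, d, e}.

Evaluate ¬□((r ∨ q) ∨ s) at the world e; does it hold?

At e: □((r ∨ q) ∨ s) is true, so ¬□((r ∨ q) ∨ s) is false.
  At e: □((r ∨ q) ∨ s) requires (r ∨ q) ∨ s at every successor {b, c, d, e}.
    At b: (r ∨ q) ∨ s is true.
    At c: (r ∨ q) ∨ s is true.
    At d: (r ∨ q) ∨ s is true.
    At e: (r ∨ q) ∨ s is true.
  So □((r ∨ q) ∨ s) is true at e.

No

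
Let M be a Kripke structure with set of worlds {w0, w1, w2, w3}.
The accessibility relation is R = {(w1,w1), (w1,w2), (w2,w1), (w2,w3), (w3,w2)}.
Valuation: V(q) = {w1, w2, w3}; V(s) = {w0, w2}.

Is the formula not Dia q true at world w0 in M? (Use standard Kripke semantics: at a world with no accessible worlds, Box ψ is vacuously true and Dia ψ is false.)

Yes

At w0: Dia q is false, so not Dia q is true.
  At w0: no accessible worlds, so Dia q is false.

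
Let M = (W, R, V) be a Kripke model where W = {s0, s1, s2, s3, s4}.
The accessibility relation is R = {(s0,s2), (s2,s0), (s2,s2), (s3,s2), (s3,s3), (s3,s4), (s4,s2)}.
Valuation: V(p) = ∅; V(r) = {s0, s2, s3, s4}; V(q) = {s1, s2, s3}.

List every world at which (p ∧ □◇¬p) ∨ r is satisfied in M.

Let φ = (p ∧ □◇¬p) ∨ r. Evaluate φ at each world:
  s0 (successors {s2}): φ is true.
  s1 (successors ∅): φ is false.
  s2 (successors {s0, s2}): φ is true.
  s3 (successors {s2, s3, s4}): φ is true.
  s4 (successors {s2}): φ is true.
For instance, at s4:
  At s4: p ∧ □◇¬p is false, r is true, so (p ∧ □◇¬p) ∨ r is true.
    At s4: p is false, □◇¬p is true, so p ∧ □◇¬p is false.
      At s4: □◇¬p requires ◇¬p at every successor {s2}.
        At s2: ◇¬p is true.
      So □◇¬p is true at s4.
Satisfying worlds: {s0, s2, s3, s4}

s0, s2, s3, s4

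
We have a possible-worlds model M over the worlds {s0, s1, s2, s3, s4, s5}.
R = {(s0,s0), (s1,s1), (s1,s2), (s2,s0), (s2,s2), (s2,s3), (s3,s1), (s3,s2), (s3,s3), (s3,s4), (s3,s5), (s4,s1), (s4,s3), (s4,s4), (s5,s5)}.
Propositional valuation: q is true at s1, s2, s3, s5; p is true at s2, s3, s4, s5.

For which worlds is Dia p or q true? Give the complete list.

s1, s2, s3, s4, s5

Let φ = Dia p or q. Evaluate φ at each world:
  s0 (successors {s0}): φ is false.
  s1 (successors {s1, s2}): φ is true.
  s2 (successors {s0, s2, s3}): φ is true.
  s3 (successors {s1, s2, s3, s4, s5}): φ is true.
  s4 (successors {s1, s3, s4}): φ is true.
  s5 (successors {s5}): φ is true.
For instance, at s0:
  At s0: Dia p is false, q is false, so Dia p or q is false.
    At s0: Dia p requires p at some successor in {s0}.
      At s0: p is false.
    So Dia p is false at s0.
Satisfying worlds: {s1, s2, s3, s4, s5}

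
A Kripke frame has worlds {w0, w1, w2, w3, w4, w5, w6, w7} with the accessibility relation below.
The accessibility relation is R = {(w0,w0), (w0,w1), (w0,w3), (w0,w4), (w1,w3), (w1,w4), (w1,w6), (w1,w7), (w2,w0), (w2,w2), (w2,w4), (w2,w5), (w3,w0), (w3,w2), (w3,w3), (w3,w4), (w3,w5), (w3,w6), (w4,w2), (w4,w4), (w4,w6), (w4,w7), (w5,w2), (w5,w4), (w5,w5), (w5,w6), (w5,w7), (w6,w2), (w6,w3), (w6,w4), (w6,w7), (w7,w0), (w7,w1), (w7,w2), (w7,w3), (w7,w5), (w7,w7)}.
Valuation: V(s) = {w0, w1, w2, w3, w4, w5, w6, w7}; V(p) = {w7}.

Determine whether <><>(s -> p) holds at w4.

Yes

Recall that <>ψ holds at a world iff ψ holds at some accessible world.
At w4: <><>(s -> p) requires <>(s -> p) at some successor in {w2, w4, w6, w7}.
  <>(s -> p) holds at w4, so <><>(s -> p) is true at w4.
    At w4: <>(s -> p) requires s -> p at some successor in {w2, w4, w6, w7}.
      s -> p holds at w7, so <>(s -> p) is true at w4.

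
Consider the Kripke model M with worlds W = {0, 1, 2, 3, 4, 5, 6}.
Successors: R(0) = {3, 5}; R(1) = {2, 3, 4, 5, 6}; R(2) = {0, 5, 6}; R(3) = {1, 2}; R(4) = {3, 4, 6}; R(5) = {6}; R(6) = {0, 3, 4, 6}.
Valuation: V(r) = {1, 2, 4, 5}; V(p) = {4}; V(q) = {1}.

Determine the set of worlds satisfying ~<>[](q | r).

Let φ = ~<>[](q | r). Evaluate φ at each world:
  0 (successors {3, 5}): φ is false.
  1 (successors {2, 3, 4, 5, 6}): φ is false.
  2 (successors {0, 5, 6}): φ is true.
  3 (successors {1, 2}): φ is true.
  4 (successors {3, 4, 6}): φ is false.
  5 (successors {6}): φ is true.
  6 (successors {0, 3, 4, 6}): φ is false.
For instance, at 5:
  At 5: <>[](q | r) is false, so ~<>[](q | r) is true.
    At 5: <>[](q | r) requires [](q | r) at some successor in {6}.
      At 6: [](q | r) is false.
    So <>[](q | r) is false at 5.
Satisfying worlds: {2, 3, 5}

2, 3, 5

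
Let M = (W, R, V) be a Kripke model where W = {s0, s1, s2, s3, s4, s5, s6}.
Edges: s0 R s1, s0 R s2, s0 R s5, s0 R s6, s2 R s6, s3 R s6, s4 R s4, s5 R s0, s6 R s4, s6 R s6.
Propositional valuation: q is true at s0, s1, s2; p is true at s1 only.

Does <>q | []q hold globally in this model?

No

Let φ = <>q | []q. Evaluate φ at each world:
  s0 (successors {s1, s2, s5, s6}): φ is true.
  s1 (successors ∅): φ is true.
  s2 (successors {s6}): φ is false.
  s3 (successors {s6}): φ is false.
  s4 (successors {s4}): φ is false.
  s5 (successors {s0}): φ is true.
  s6 (successors {s4, s6}): φ is false.
Detail at s2 (counterexample):
  At s2: <>q is false, []q is false, so <>q | []q is false.
    At s2: <>q requires q at some successor in {s6}.
      At s6: q is false.
    So <>q is false at s2.
    At s2: []q requires q at every successor {s6}.
      q fails at s6, so []q is false at s2.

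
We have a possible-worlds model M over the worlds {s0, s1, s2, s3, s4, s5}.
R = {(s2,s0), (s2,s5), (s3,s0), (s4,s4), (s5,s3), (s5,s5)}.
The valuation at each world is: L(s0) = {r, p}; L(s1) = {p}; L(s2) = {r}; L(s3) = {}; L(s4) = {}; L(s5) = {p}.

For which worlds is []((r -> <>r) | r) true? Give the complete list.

s0, s1, s2, s3, s4, s5

Let φ = []((r -> <>r) | r). Evaluate φ at each world:
  s0 (successors ∅): φ is true.
  s1 (successors ∅): φ is true.
  s2 (successors {s0, s5}): φ is true.
  s3 (successors {s0}): φ is true.
  s4 (successors {s4}): φ is true.
  s5 (successors {s3, s5}): φ is true.
For instance, at s5:
  At s5: []((r -> <>r) | r) requires (r -> <>r) | r at every successor {s3, s5}.
      At s3: r -> <>r is true, r is false, so (r -> <>r) | r is true.
      At s5: r -> <>r is true, r is false, so (r -> <>r) | r is true.
  So []((r -> <>r) | r) is true at s5.
Satisfying worlds: {s0, s1, s2, s3, s4, s5}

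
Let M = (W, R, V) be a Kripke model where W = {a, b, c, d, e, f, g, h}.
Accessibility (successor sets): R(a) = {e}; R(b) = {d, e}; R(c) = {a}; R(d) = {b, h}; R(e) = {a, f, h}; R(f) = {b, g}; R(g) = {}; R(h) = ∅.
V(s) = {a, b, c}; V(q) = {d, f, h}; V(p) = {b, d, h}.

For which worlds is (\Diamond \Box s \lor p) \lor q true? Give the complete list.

b, d, e, f, h

Let φ = (\Diamond \Box s \lor p) \lor q. Evaluate φ at each world:
  a (successors {e}): φ is false.
  b (successors {d, e}): φ is true.
  c (successors {a}): φ is false.
  d (successors {b, h}): φ is true.
  e (successors {a, f, h}): φ is true.
  f (successors {b, g}): φ is true.
  g (successors ∅): φ is false.
  h (successors ∅): φ is true.
For instance, at e:
  At e: \Diamond \Box s \lor p is true, q is false, so (\Diamond \Box s \lor p) \lor q is true.
    At e: \Diamond \Box s is true, p is false, so \Diamond \Box s \lor p is true.
      At e: \Diamond \Box s requires \Box s at some successor in {a, f, h}.
        \Box s holds at h, so \Diamond \Box s is true at e.
Satisfying worlds: {b, d, e, f, h}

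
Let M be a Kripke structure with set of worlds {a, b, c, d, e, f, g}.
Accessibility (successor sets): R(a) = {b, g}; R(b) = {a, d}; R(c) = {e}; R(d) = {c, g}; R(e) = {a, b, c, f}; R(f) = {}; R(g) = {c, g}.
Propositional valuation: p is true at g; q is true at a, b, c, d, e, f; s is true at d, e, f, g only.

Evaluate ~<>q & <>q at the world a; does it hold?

Recall that <>ψ holds at a world iff ψ holds at some accessible world.
At a: ~<>q is false, <>q is true, so ~<>q & <>q is false.
  At a: <>q is true, so ~<>q is false.
    At a: <>q requires q at some successor in {b, g}.
      q holds at b, so <>q is true at a.
  At a: <>q requires q at some successor in {b, g}.
    q holds at b, so <>q is true at a.

No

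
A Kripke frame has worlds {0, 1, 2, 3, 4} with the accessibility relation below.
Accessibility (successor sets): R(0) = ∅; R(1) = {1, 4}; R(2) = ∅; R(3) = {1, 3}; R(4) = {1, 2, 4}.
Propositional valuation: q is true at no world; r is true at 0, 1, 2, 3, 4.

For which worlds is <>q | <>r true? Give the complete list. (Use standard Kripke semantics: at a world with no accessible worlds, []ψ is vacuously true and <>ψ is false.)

1, 3, 4

Let φ = <>q | <>r. Evaluate φ at each world:
  0 (successors ∅): φ is false.
  1 (successors {1, 4}): φ is true.
  2 (successors ∅): φ is false.
  3 (successors {1, 3}): φ is true.
  4 (successors {1, 2, 4}): φ is true.
For instance, at 1:
  At 1: <>q is false, <>r is true, so <>q | <>r is true.
    At 1: <>q requires q at some successor in {1, 4}.
      At 1: q is false.
      At 4: q is false.
    So <>q is false at 1.
    At 1: <>r requires r at some successor in {1, 4}.
      r holds at 1, so <>r is true at 1.
Satisfying worlds: {1, 3, 4}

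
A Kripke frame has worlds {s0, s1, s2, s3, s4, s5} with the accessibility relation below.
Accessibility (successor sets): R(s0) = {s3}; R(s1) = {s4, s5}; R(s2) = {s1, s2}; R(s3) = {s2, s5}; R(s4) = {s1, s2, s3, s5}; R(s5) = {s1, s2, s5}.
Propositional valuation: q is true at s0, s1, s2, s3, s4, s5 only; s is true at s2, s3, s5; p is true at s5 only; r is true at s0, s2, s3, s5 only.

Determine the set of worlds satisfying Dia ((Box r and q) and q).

s0, s4

Let φ = Dia ((Box r and q) and q). Evaluate φ at each world:
  s0 (successors {s3}): φ is true.
  s1 (successors {s4, s5}): φ is false.
  s2 (successors {s1, s2}): φ is false.
  s3 (successors {s2, s5}): φ is false.
  s4 (successors {s1, s2, s3, s5}): φ is true.
  s5 (successors {s1, s2, s5}): φ is false.
For instance, at s1:
  At s1: Dia ((Box r and q) and q) requires (Box r and q) and q at some successor in {s4, s5}.
    At s4: (Box r and q) and q is false.
    At s5: (Box r and q) and q is false.
  So Dia ((Box r and q) and q) is false at s1.
Satisfying worlds: {s0, s4}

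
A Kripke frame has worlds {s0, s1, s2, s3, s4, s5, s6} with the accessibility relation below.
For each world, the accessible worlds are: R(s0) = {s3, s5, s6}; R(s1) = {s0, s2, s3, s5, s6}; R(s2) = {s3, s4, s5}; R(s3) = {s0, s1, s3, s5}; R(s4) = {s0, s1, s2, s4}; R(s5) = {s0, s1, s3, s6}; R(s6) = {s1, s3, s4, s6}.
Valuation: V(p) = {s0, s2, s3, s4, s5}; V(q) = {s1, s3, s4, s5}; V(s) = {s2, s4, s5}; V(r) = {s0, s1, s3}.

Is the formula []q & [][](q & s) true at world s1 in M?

At s1: []q is false, [][](q & s) is false, so []q & [][](q & s) is false.
  At s1: []q requires q at every successor {s0, s2, s3, s5, s6}.
    q fails at s0, so []q is false at s1.
  At s1: [][](q & s) requires [](q & s) at every successor {s0, s2, s3, s5, s6}.
    [](q & s) fails at s0, so [][](q & s) is false at s1.
      At s0: [](q & s) requires q & s at every successor {s3, s5, s6}.
        q & s fails at s3, so [](q & s) is false at s0.

No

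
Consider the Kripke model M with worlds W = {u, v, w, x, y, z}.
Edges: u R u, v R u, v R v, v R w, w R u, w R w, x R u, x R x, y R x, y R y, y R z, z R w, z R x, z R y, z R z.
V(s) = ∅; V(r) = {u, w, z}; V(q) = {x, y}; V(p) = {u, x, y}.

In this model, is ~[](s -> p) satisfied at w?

No

At w: [](s -> p) is true, so ~[](s -> p) is false.
  At w: [](s -> p) requires s -> p at every successor {u, w}.
    At u: s -> p is true.
    At w: s -> p is true.
  So [](s -> p) is true at w.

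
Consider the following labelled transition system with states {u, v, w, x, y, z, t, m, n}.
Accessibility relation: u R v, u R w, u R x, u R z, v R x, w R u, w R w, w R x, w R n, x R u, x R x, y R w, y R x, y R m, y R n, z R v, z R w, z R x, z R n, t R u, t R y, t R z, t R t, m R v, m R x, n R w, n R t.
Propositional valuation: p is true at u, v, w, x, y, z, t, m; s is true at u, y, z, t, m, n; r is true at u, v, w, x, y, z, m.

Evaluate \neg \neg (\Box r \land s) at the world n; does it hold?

No

At n: \neg (\Box r \land s) is true, so \neg \neg (\Box r \land s) is false.
  At n: \Box r \land s is false, so \neg (\Box r \land s) is true.
    At n: \Box r is false, s is true, so \Box r \land s is false.
      At n: \Box r requires r at every successor {w, t}.
        r fails at t, so \Box r is false at n.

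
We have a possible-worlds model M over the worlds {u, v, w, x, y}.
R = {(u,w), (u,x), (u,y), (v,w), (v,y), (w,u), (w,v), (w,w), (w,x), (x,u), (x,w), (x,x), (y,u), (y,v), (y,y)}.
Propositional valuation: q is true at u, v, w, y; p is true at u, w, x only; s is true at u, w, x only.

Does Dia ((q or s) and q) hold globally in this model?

Yes

Recall that Dia ψ holds at a world iff ψ holds at some accessible world.
Let φ = Dia ((q or s) and q). Evaluate φ at each world:
  u (successors {w, x, y}): φ is true.
  v (successors {w, y}): φ is true.
  w (successors {u, v, w, x}): φ is true.
  x (successors {u, w, x}): φ is true.
  y (successors {u, v, y}): φ is true.
For instance, at u:
  At u: Dia ((q or s) and q) requires (q or s) and q at some successor in {w, x, y}.
    (q or s) and q holds at w, so Dia ((q or s) and q) is true at u.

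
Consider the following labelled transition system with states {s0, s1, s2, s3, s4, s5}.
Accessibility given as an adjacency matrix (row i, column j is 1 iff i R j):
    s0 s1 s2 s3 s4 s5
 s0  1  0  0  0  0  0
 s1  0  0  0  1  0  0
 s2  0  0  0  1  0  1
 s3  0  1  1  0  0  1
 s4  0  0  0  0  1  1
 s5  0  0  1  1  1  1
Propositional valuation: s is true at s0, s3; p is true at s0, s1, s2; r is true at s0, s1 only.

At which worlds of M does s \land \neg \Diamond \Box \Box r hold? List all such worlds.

Let φ = s \land \neg \Diamond \Box \Box r. Evaluate φ at each world:
  s0 (successors {s0}): φ is false.
  s1 (successors {s3}): φ is false.
  s2 (successors {s3, s5}): φ is false.
  s3 (successors {s1, s2, s5}): φ is true.
  s4 (successors {s4, s5}): φ is false.
  s5 (successors {s2, s3, s4, s5}): φ is false.
For instance, at s5:
  At s5: s is false, \neg \Diamond \Box \Box r is true, so s \land \neg \Diamond \Box \Box r is false.
    At s5: \Diamond \Box \Box r is false, so \neg \Diamond \Box \Box r is true.
      At s5: \Diamond \Box \Box r requires \Box \Box r at some successor in {s2, s3, s4, s5}.
        At s2: \Box \Box r is false.
        At s3: \Box \Box r is false.
        At s4: \Box \Box r is false.
        At s5: \Box \Box r is false.
      So \Diamond \Box \Box r is false at s5.
Satisfying worlds: {s3}

s3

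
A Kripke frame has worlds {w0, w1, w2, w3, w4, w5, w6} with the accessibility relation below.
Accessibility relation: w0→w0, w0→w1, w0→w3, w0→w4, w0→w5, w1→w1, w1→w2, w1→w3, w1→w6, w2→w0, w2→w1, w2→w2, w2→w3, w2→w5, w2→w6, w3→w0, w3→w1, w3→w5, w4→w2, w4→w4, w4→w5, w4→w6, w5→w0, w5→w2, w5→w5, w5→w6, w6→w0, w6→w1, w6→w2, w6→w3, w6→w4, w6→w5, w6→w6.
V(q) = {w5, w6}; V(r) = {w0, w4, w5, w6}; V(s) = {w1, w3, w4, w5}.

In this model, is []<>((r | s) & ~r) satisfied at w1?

At w1: []<>((r | s) & ~r) requires <>((r | s) & ~r) at every successor {w1, w2, w3, w6}.
  At w1: <>((r | s) & ~r) is true.
  At w2: <>((r | s) & ~r) is true.
  At w3: <>((r | s) & ~r) is true.
  At w6: <>((r | s) & ~r) is true.
So []<>((r | s) & ~r) is true at w1.

Yes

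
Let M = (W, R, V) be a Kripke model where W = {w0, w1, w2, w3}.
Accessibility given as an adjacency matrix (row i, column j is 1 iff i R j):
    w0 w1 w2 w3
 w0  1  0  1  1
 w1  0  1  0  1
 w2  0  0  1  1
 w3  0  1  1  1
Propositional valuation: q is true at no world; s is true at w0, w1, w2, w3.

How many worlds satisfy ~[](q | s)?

0

Let φ = ~[](q | s). Evaluate φ at each world:
  w0 (successors {w0, w2, w3}): φ is false.
  w1 (successors {w1, w3}): φ is false.
  w2 (successors {w2, w3}): φ is false.
  w3 (successors {w1, w2, w3}): φ is false.
For instance, at w3:
  At w3: [](q | s) is true, so ~[](q | s) is false.
    At w3: [](q | s) requires q | s at every successor {w1, w2, w3}.
      At w1: q | s is true.
      At w2: q | s is true.
      At w3: q | s is true.
    So [](q | s) is true at w3.
Satisfying worlds: none.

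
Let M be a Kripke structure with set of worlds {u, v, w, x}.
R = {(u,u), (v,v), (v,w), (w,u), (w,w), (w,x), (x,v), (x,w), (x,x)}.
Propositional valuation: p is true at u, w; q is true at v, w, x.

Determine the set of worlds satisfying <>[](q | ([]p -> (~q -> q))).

Let φ = <>[](q | ([]p -> (~q -> q))). Evaluate φ at each world:
  u (successors {u}): φ is false.
  v (successors {v, w}): φ is true.
  w (successors {u, w, x}): φ is true.
  x (successors {v, w, x}): φ is true.
For instance, at w:
  At w: <>[](q | ([]p -> (~q -> q))) requires [](q | ([]p -> (~q -> q))) at some successor in {u, w, x}.
    [](q | ([]p -> (~q -> q))) holds at x, so <>[](q | ([]p -> (~q -> q))) is true at w.
      At x: [](q | ([]p -> (~q -> q))) requires q | ([]p -> (~q -> q)) at every successor {v, w, x}.
        At v: q | ([]p -> (~q -> q)) is true.
        At w: q | ([]p -> (~q -> q)) is true.
        At x: q | ([]p -> (~q -> q)) is true.
      So [](q | ([]p -> (~q -> q))) is true at x.
Satisfying worlds: {v, w, x}

v, w, x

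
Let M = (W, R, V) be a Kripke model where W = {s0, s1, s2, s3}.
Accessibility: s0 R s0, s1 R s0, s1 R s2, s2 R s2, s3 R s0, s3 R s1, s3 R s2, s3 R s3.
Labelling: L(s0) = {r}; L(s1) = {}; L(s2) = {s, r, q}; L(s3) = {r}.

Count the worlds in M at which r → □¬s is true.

2

Recall that □ψ holds at a world iff ψ holds at every accessible world, and ◇ψ holds iff ψ holds at some accessible world.
Let φ = r → □¬s. Evaluate φ at each world:
  s0 (successors {s0}): φ is true.
  s1 (successors {s0, s2}): φ is true.
  s2 (successors {s2}): φ is false.
  s3 (successors {s0, s1, s2, s3}): φ is false.
For instance, at s1:
  At s1: r is false, □¬s is false, so r → □¬s is true.
    At s1: □¬s requires ¬s at every successor {s0, s2}.
      ¬s fails at s2, so □¬s is false at s1.
Satisfying worlds: {s0, s1}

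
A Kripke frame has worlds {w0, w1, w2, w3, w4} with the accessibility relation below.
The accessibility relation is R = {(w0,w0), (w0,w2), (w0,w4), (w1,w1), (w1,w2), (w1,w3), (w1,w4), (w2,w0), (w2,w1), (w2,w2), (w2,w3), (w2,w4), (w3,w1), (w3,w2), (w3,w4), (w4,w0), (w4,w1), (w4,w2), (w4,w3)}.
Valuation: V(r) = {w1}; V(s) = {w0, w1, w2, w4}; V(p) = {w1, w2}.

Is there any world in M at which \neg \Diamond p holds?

No

Let φ = \neg \Diamond p. Evaluate φ at each world:
  w0 (successors {w0, w2, w4}): φ is false.
  w1 (successors {w1, w2, w3, w4}): φ is false.
  w2 (successors {w0, w1, w2, w3, w4}): φ is false.
  w3 (successors {w1, w2, w4}): φ is false.
  w4 (successors {w0, w1, w2, w3}): φ is false.
For instance, at w2:
  At w2: \Diamond p is true, so \neg \Diamond p is false.
    At w2: \Diamond p requires p at some successor in {w0, w1, w2, w3, w4}.
      p holds at w1, so \Diamond p is true at w2.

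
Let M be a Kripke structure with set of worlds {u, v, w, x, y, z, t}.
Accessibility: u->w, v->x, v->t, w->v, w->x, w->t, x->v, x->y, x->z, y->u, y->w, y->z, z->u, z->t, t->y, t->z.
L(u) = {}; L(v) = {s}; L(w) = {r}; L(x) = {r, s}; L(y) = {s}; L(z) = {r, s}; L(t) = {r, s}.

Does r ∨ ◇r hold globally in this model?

Yes

Let φ = r ∨ ◇r. Evaluate φ at each world:
  u (successors {w}): φ is true.
  v (successors {x, t}): φ is true.
  w (successors {v, x, t}): φ is true.
  x (successors {v, y, z}): φ is true.
  y (successors {u, w, z}): φ is true.
  z (successors {u, t}): φ is true.
  t (successors {y, z}): φ is true.
For instance, at u:
  At u: r is false, ◇r is true, so r ∨ ◇r is true.
    At u: ◇r requires r at some successor in {w}.
      r holds at w, so ◇r is true at u.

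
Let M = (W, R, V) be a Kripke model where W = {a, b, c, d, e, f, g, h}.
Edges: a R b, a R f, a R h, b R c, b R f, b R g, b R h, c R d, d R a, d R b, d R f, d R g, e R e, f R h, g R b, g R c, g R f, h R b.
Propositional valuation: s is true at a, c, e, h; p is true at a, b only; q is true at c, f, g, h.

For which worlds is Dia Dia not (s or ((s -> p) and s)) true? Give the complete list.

Recall that Dia ψ holds at a world iff ψ holds at some accessible world.
Let φ = Dia Dia not (s or ((s -> p) and s)). Evaluate φ at each world:
  a (successors {b, f, h}): φ is true.
  b (successors {c, f, g, h}): φ is true.
  c (successors {d}): φ is true.
  d (successors {a, b, f, g}): φ is true.
  e (successors {e}): φ is false.
  f (successors {h}): φ is true.
  g (successors {b, c, f}): φ is true.
  h (successors {b}): φ is true.
For instance, at d:
  At d: Dia Dia not (s or ((s -> p) and s)) requires Dia not (s or ((s -> p) and s)) at some successor in {a, b, f, g}.
    Dia not (s or ((s -> p) and s)) holds at a, so Dia Dia not (s or ((s -> p) and s)) is true at d.
      At a: Dia not (s or ((s -> p) and s)) requires not (s or ((s -> p) and s)) at some successor in {b, f, h}.
        not (s or ((s -> p) and s)) holds at b, so Dia not (s or ((s -> p) and s)) is true at a.
Satisfying worlds: {a, b, c, d, f, g, h}

a, b, c, d, f, g, h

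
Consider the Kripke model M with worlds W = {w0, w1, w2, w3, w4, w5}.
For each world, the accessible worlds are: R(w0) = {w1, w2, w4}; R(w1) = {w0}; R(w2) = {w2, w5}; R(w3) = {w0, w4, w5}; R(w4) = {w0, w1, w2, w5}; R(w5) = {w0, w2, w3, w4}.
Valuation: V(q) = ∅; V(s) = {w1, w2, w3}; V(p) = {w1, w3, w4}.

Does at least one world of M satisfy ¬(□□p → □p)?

Let φ = ¬(□□p → □p). Evaluate φ at each world:
  w0 (successors {w1, w2, w4}): φ is false.
  w1 (successors {w0}): φ is false.
  w2 (successors {w2, w5}): φ is false.
  w3 (successors {w0, w4, w5}): φ is false.
  w4 (successors {w0, w1, w2, w5}): φ is false.
  w5 (successors {w0, w2, w3, w4}): φ is false.
For instance, at w0:
  At w0: □□p → □p is true, so ¬(□□p → □p) is false.
    At w0: □□p is false, □p is false, so □□p → □p is true.
      At w0: □□p requires □p at every successor {w1, w2, w4}.
        □p fails at w1, so □□p is false at w0.
      At w0: □p requires p at every successor {w1, w2, w4}.
        p fails at w2, so □p is false at w0.

No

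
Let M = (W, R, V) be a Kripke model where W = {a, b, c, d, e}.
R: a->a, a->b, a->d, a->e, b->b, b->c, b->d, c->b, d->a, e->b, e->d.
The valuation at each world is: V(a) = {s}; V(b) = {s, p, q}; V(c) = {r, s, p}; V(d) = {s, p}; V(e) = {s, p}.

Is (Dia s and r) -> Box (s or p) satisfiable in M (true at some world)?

Yes

Recall that Box ψ holds at a world iff ψ holds at every accessible world, and Dia ψ holds iff ψ holds at some accessible world.
Let φ = (Dia s and r) -> Box (s or p). Evaluate φ at each world:
  a (successors {a, b, d, e}): φ is true.
  b (successors {b, c, d}): φ is true.
  c (successors {b}): φ is true.
  d (successors {a}): φ is true.
  e (successors {b, d}): φ is true.
Detail at a (witness):
  At a: Dia s and r is false, Box (s or p) is true, so (Dia s and r) -> Box (s or p) is true.
    At a: Dia s is true, r is false, so Dia s and r is false.
      At a: Dia s requires s at some successor in {a, b, d, e}.
        s holds at a, so Dia s is true at a.
    At a: Box (s or p) requires s or p at every successor {a, b, d, e}.
      At a: s or p is true.
      At b: s or p is true.
      At d: s or p is true.
      At e: s or p is true.
    So Box (s or p) is true at a.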